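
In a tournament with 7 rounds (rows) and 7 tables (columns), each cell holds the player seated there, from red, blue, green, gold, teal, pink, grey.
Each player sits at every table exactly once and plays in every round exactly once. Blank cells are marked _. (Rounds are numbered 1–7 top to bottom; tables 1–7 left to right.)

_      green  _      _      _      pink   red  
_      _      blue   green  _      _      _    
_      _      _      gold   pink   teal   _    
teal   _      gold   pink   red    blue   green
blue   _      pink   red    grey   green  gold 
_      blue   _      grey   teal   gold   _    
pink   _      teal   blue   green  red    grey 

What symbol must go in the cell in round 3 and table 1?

Round 1, table 3: round 1 has {red, green, pink} and table 3 has {blue, gold, teal, pink}, leaving only grey.
Round 1, table 1: round 1 has {red, green, pink, grey} and table 1 has {blue, teal, pink}, leaving only gold.
Round 1, table 4: round 1 has {red, green, gold, pink, grey} and table 4 has {red, blue, green, gold, pink, grey}, leaving only teal.
Round 1, table 5: round 1 has {red, green, gold, teal, pink, grey} and table 5 has {red, green, teal, pink, grey}, leaving only blue.
Round 2, table 5: round 2 has {blue, green} and table 5 has {red, blue, green, teal, pink, grey}, leaving only gold.
Round 2, table 6: round 2 has {blue, green, gold} and table 6 has {red, blue, green, gold, teal, pink}, leaving only grey.
Round 2, table 1: round 2 has {blue, green, gold, grey} and table 1 has {blue, gold, teal, pink}, leaving only red.
Round 3, table 7: round 3 has {gold, teal, pink} and table 7 has {red, green, gold, grey}, leaving only blue.
Round 4, table 2: round 4 has {red, blue, green, gold, teal, pink} and table 2 has {blue, green}, leaving only grey.
Round 3, table 2: round 3 has {blue, gold, teal, pink} and table 2 has {blue, green, grey}, leaving only red.
Round 3, table 3: round 3 has {red, blue, gold, teal, pink} and table 3 has {blue, gold, teal, pink, grey}, leaving only green.
Round 3 already has {red, blue, green, gold, teal, pink} and table 1 already has {red, blue, gold, teal, pink}, so round 3, table 1 must be grey.

grey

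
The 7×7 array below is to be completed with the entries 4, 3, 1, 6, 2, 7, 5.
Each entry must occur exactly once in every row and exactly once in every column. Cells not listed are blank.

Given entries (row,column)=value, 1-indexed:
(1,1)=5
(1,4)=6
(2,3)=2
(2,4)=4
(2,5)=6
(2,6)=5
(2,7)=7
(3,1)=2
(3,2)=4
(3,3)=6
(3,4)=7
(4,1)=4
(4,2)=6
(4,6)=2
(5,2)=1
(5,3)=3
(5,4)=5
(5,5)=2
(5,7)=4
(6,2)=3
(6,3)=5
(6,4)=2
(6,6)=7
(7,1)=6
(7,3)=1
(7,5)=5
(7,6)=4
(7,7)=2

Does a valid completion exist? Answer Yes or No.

No

Row 2, column 2: row 2 together with column 2 already contain {4, 3, 1, 6, 2, 7, 5} — every symbol — so nothing can go there. The grid has no valid completion.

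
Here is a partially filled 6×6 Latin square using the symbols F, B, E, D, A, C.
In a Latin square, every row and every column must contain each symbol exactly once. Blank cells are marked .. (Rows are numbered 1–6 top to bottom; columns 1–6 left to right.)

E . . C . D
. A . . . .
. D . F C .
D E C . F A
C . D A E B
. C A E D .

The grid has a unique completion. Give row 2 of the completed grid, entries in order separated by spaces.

F A E D B C

Row 2, column 5: row 2 has {A} and column 5 has {F, E, D, C}, leaving only B.
Row 2, column 1: row 2 has {B, A} and column 1 has {E, D, C}, leaving only F.
Row 2, column 3: row 2 has {F, B, A} and column 3 has {D, A, C}, leaving only E.
Row 2, column 4: row 2 has {F, B, E, A} and column 4 has {F, E, A, C}, leaving only D.
Row 2, column 6: row 2 has {F, B, E, D, A} and column 6 has {B, D, A}, leaving only C.
So row 2 reads: F A E D B C.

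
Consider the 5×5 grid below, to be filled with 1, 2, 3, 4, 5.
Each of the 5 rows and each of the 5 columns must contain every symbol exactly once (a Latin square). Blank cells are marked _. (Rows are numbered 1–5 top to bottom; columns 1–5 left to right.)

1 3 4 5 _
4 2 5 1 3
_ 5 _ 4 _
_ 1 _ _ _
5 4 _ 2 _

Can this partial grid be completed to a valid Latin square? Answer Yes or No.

No

Row 1, column 5: row 1 has {1, 3, 4, 5} and column 5 has {3}, so it must be 2.
Row 3, column 5: row 3 has {4, 5} and column 5 has {2, 3}, so it must be 1.
Now row 5, column 5: row 5 together with column 5 already contain {1, 2, 3, 4, 5} — every symbol — so nothing can go there. The grid has no valid completion.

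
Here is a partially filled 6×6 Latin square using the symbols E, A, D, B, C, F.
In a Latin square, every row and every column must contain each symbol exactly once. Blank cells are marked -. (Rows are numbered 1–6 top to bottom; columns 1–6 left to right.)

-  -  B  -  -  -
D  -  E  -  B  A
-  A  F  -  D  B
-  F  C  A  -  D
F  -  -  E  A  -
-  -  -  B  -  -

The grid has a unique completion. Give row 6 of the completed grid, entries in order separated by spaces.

C D A B F E

Row 2, column 2: row 2 has {E, A, D, B} and column 2 has {A, F}, leaving only C.
Row 2, column 4: row 2 has {E, A, D, B, C} and column 4 has {E, A, B}, leaving only F.
Row 3, column 4: row 3 has {A, D, B, F} and column 4 has {E, A, B, F}, leaving only C.
Row 1, column 4: row 1 has {B} and column 4 has {E, A, B, C, F}, leaving only D.
Row 1, column 2: row 1 has {D, B} and column 2 has {A, C, F}, leaving only E.
Row 6, column 2: row 6 has {B} and column 2 has {E, A, C, F}, leaving only D.
Row 6, column 3: row 6 has {D, B} and column 3 has {E, B, C, F}, leaving only A.
Row 3, column 1: row 3 has {A, D, B, C, F} and column 1 has {D, F}, leaving only E.
Row 6, column 1: row 6 has {A, D, B} and column 1 has {E, D, F}, leaving only C.
Row 1, column 1: row 1 has {E, D, B} and column 1 has {E, D, C, F}, leaving only A.
Row 4, column 1: row 4 has {A, D, C, F} and column 1 has {E, A, D, C, F}, leaving only B.
Row 4, column 5: row 4 has {A, D, B, C, F} and column 5 has {A, D, B}, leaving only E.
Row 6, column 5: row 6 has {A, D, B, C} and column 5 has {E, A, D, B}, leaving only F.
Row 6, column 6: row 6 has {A, D, B, C, F} and column 6 has {A, D, B}, leaving only E.
So row 6 reads: C D A B F E.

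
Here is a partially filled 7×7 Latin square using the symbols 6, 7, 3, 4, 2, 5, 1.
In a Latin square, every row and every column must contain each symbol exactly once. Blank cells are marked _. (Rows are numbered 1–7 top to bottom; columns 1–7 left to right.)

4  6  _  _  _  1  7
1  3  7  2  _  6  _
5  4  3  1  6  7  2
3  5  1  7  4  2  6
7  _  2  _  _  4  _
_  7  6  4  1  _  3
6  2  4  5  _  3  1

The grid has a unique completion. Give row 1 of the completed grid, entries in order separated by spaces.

Row 1, column 3: row 1 has {6, 7, 4, 1} and column 3 has {6, 7, 3, 4, 2, 1}, leaving only 5.
Row 1, column 4: row 1 has {6, 7, 4, 5, 1} and column 4 has {7, 4, 2, 5, 1}, leaving only 3.
Row 1, column 5: row 1 has {6, 7, 3, 4, 5, 1} and column 5 has {6, 4, 1}, leaving only 2.
So row 1 reads: 4 6 5 3 2 1 7.

4 6 5 3 2 1 7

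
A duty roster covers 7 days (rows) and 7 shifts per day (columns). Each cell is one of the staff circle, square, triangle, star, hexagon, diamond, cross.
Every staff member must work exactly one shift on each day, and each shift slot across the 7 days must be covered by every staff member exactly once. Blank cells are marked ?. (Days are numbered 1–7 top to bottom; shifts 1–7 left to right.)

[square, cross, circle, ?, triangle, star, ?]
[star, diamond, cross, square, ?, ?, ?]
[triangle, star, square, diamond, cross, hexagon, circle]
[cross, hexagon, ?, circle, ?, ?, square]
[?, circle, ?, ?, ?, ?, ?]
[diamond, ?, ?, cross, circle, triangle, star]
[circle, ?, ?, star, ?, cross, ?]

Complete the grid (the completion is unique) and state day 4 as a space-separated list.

Day 4, shift 6: day 4 has {circle, square, hexagon, cross} and shift 6 has {triangle, star, hexagon, cross}, leaving only diamond.
Day 4, shift 5: day 4 has {circle, square, hexagon, diamond, cross} and shift 5 has {circle, triangle, cross}, leaving only star.
Day 4, shift 3: day 4 has {circle, square, star, hexagon, diamond, cross} and shift 3 has {circle, square, cross}, leaving only triangle.
So day 4 reads: cross hexagon triangle circle star diamond square.

cross hexagon triangle circle star diamond square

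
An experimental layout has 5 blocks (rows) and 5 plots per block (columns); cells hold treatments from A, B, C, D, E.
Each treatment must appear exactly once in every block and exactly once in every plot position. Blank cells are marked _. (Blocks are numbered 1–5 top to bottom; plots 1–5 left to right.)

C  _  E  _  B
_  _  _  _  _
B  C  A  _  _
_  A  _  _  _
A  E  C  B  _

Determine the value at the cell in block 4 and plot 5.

Block 1, plot 2: block 1 has {B, C, E} and plot 2 has {A, C, E}, leaving only D.
Block 1, plot 4: block 1 has {B, C, D, E} and plot 4 has {B}, leaving only A.
Block 2, plot 2: block 2 has {} and plot 2 has {A, C, D, E}, leaving only B.
Block 2, plot 3: block 2 has {B} and plot 3 has {A, C, E}, leaving only D.
Block 2, plot 1: block 2 has {B, D} and plot 1 has {A, B, C}, leaving only E.
Block 2, plot 4: block 2 has {B, D, E} and plot 4 has {A, B}, leaving only C.
Block 2, plot 5: block 2 has {B, C, D, E} and plot 5 has {B}, leaving only A.
Block 4, plot 1: block 4 has {A} and plot 1 has {A, B, C, E}, leaving only D.
Block 4, plot 3: block 4 has {A, D} and plot 3 has {A, C, D, E}, leaving only B.
Block 4, plot 4: block 4 has {A, B, D} and plot 4 has {A, B, C}, leaving only E.
Block 4 already has {A, B, D, E} and plot 5 already has {A, B}, so block 4, plot 5 must be C.

C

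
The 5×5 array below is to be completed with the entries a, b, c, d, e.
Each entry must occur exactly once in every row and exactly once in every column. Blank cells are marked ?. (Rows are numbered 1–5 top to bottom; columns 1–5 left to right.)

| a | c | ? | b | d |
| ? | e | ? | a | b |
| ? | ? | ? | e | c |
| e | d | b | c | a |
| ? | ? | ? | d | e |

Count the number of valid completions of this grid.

Row 1, column 3: eliminating its row and column leaves {e}.
Row 2, column 1: eliminating its row and column leaves {c, d}.
Row 2, column 3: eliminating its row and column leaves {c, d}.
Row 3, column 1: eliminating its row and column leaves {b, d}.
Row 3, column 2: eliminating its row and column leaves {a, b}.
Row 3, column 3: eliminating its row and column leaves {a, d}.
Row 5, column 1: eliminating its row and column leaves {b, c}.
Row 5, column 2: eliminating its row and column leaves {a, b}.
Row 5, column 3: eliminating its row and column leaves {a, c}.
Enumerating the assignments across these blanks that avoid any row or column repeat gives 2 completions.

2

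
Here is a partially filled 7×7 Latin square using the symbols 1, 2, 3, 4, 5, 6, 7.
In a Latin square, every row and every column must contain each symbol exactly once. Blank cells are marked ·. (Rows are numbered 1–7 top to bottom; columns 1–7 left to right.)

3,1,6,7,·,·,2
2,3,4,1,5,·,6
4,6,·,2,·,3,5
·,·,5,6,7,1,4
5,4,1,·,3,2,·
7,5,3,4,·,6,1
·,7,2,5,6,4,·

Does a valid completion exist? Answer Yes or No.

Row 4, column 1: row 4 together with column 1 already contain {1, 2, 3, 4, 5, 6, 7} — every symbol — so nothing can go there. The grid has no valid completion.

No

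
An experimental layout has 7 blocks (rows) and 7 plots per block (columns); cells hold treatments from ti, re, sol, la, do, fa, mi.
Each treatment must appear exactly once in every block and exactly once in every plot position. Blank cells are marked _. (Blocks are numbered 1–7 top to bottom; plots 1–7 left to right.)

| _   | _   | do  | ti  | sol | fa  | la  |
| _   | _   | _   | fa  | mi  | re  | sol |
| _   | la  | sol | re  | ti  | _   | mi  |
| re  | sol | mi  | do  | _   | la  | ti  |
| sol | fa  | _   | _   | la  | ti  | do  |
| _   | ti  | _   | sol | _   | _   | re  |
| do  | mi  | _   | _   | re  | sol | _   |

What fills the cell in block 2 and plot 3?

la

Block 1, plot 1: block 1 has {ti, sol, la, do, fa} and plot 1 has {re, sol, do}, leaving only mi.
Block 1, plot 2: block 1 has {ti, sol, la, do, fa, mi} and plot 2 has {ti, sol, la, fa, mi}, leaving only re.
Block 2, plot 2: block 2 has {re, sol, fa, mi} and plot 2 has {ti, re, sol, la, fa, mi}, leaving only do.
Block 3, plot 1: block 3 has {ti, re, sol, la, mi} and plot 1 has {re, sol, do, mi}, leaving only fa.
Block 3, plot 6: block 3 has {ti, re, sol, la, fa, mi} and plot 6 has {ti, re, sol, la, fa}, leaving only do.
Block 4, plot 5: block 4 has {ti, re, sol, la, do, mi} and plot 5 has {ti, re, sol, la, mi}, leaving only fa.
Block 5, plot 3: block 5 has {ti, sol, la, do, fa} and plot 3 has {sol, do, mi}, leaving only re.
Block 5, plot 4: block 5 has {ti, re, sol, la, do, fa} and plot 4 has {ti, re, sol, do, fa}, leaving only mi.
Block 6, plot 1: block 6 has {ti, re, sol} and plot 1 has {re, sol, do, fa, mi}, leaving only la.
Block 2, plot 1: block 2 has {re, sol, do, fa, mi} and plot 1 has {re, sol, la, do, fa, mi}, leaving only ti.
Block 2 already has {ti, re, sol, do, fa, mi} and plot 3 already has {re, sol, do, mi}, so block 2, plot 3 must be la.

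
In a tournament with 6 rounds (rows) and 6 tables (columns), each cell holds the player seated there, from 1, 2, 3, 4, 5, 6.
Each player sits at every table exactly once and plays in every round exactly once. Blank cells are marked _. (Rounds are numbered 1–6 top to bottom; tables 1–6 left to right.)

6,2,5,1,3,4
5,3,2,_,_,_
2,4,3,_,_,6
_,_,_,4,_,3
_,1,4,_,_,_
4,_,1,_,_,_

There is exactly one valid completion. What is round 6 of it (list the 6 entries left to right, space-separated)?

4 6 1 3 5 2

Round 2, table 4: round 2 has {2, 3, 5} and table 4 has {1, 4}, leaving only 6.
Round 2, table 6: round 2 has {2, 3, 5, 6} and table 6 has {3, 4, 6}, leaving only 1.
Round 2, table 5: round 2 has {1, 2, 3, 5, 6} and table 5 has {3}, leaving only 4.
Round 3, table 4: round 3 has {2, 3, 4, 6} and table 4 has {1, 4, 6}, leaving only 5.
Round 3, table 5: round 3 has {2, 3, 4, 5, 6} and table 5 has {3, 4}, leaving only 1.
Round 4, table 1: round 4 has {3, 4} and table 1 has {2, 4, 5, 6}, leaving only 1.
Round 4, table 3: round 4 has {1, 3, 4} and table 3 has {1, 2, 3, 4, 5}, leaving only 6.
Round 4, table 2: round 4 has {1, 3, 4, 6} and table 2 has {1, 2, 3, 4}, leaving only 5.
Round 6, table 2: round 6 has {1, 4} and table 2 has {1, 2, 3, 4, 5}, leaving only 6.
Round 4, table 5: round 4 has {1, 3, 4, 5, 6} and table 5 has {1, 3, 4}, leaving only 2.
Round 6, table 5: round 6 has {1, 4, 6} and table 5 has {1, 2, 3, 4}, leaving only 5.
Round 6, table 6: round 6 has {1, 4, 5, 6} and table 6 has {1, 3, 4, 6}, leaving only 2.
Round 6, table 4: round 6 has {1, 2, 4, 5, 6} and table 4 has {1, 4, 5, 6}, leaving only 3.
So round 6 reads: 4 6 1 3 5 2.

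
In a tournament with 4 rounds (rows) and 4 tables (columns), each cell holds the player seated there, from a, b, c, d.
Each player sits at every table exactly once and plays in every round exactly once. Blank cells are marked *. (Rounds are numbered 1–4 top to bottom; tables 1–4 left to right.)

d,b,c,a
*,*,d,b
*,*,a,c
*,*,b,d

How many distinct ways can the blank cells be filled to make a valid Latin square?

Round 2, table 1: eliminating its round and table leaves {a, c}.
Round 2, table 2: eliminating its round and table leaves {a, c}.
Round 3, table 1: eliminating its round and table leaves {b}.
Round 3, table 2: eliminating its round and table leaves {d}.
Round 4, table 1: eliminating its round and table leaves {a, c}.
Round 4, table 2: eliminating its round and table leaves {a, c}.
Enumerating the assignments across these blanks that avoid any round or table repeat gives 2 completions.

2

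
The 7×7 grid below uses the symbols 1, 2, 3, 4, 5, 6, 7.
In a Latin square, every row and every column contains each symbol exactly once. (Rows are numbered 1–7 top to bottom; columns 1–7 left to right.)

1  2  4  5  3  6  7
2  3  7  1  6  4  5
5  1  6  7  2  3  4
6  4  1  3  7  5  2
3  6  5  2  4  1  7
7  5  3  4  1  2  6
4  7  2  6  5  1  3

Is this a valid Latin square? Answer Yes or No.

No

Every row is a permutation, but column 7 contains 7 twice (at rows 1 and 5).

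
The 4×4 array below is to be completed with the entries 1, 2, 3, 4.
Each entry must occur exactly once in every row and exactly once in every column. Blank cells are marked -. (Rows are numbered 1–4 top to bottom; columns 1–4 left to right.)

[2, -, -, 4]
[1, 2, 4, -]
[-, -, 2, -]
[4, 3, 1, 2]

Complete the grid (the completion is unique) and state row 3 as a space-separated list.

3 4 2 1

Row 3, column 1: row 3 has {2} and column 1 has {1, 2, 4}, leaving only 3.
Row 3, column 4: row 3 has {2, 3} and column 4 has {2, 4}, leaving only 1.
Row 3, column 2: row 3 has {1, 2, 3} and column 2 has {2, 3}, leaving only 4.
So row 3 reads: 3 4 2 1.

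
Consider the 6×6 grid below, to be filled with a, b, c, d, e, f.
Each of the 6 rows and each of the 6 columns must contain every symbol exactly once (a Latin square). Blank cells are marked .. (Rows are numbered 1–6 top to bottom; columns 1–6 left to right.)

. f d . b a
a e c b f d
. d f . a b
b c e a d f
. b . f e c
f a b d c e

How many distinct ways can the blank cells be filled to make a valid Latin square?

2

Row 1, column 1: eliminating its row and column leaves {c, e}.
Row 1, column 4: eliminating its row and column leaves {c, e}.
Row 3, column 1: eliminating its row and column leaves {c, e}.
Row 3, column 4: eliminating its row and column leaves {c, e}.
Row 5, column 1: eliminating its row and column leaves {d}.
Row 5, column 3: eliminating its row and column leaves {a}.
Enumerating the assignments across these blanks that avoid any row or column repeat gives 2 completions.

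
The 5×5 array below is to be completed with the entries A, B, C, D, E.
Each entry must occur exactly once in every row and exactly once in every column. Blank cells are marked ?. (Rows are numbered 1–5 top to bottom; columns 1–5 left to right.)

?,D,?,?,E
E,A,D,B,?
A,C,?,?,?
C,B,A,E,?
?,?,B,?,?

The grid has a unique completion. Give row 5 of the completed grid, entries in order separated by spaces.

D E B C A

Row 5, column 1: row 5 has {B} and column 1 has {A, C, E}, leaving only D.
Row 5, column 2: row 5 has {B, D} and column 2 has {A, B, C, D}, leaving only E.
Row 1, column 1: row 1 has {D, E} and column 1 has {A, C, D, E}, leaving only B.
Row 1, column 3: row 1 has {B, D, E} and column 3 has {A, B, D}, leaving only C.
Row 1, column 4: row 1 has {B, C, D, E} and column 4 has {B, E}, leaving only A.
Row 5, column 4: row 5 has {B, D, E} and column 4 has {A, B, E}, leaving only C.
Row 5, column 5: row 5 has {B, C, D, E} and column 5 has {E}, leaving only A.
So row 5 reads: D E B C A.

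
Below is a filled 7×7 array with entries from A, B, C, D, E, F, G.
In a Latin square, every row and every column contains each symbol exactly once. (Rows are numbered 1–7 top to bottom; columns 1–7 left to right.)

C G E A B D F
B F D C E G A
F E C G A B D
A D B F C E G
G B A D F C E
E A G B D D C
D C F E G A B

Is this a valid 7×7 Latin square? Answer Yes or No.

No

Row 6 contains D twice (at columns 5 and 6), so it is not a permutation.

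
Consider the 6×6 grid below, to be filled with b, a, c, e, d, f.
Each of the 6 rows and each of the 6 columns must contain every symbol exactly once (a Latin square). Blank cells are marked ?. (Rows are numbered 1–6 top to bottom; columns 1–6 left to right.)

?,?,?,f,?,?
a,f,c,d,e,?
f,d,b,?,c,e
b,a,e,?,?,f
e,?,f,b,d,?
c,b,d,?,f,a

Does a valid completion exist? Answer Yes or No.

No

Row 4, column 5: row 4 together with column 5 already contain {b, a, c, e, d, f} — every symbol — so nothing can go there. The grid has no valid completion.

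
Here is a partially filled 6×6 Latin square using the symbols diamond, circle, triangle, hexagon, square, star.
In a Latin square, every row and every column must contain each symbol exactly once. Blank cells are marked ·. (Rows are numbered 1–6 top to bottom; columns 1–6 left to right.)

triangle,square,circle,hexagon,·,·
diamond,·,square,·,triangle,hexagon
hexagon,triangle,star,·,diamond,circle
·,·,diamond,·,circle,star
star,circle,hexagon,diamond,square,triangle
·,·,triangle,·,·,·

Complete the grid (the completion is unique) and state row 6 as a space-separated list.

Row 1, column 5: row 1 has {circle, triangle, hexagon, square} and column 5 has {diamond, circle, triangle, square}, leaving only star.
Row 6, column 5: row 6 has {triangle} and column 5 has {diamond, circle, triangle, square, star}, leaving only hexagon.
Row 1, column 6: row 1 has {circle, triangle, hexagon, square, star} and column 6 has {circle, triangle, hexagon, star}, leaving only diamond.
Row 6, column 6: row 6 has {triangle, hexagon} and column 6 has {diamond, circle, triangle, hexagon, star}, leaving only square.
Row 6, column 1: row 6 has {triangle, hexagon, square} and column 1 has {diamond, triangle, hexagon, star}, leaving only circle.
Row 6, column 4: row 6 has {circle, triangle, hexagon, square} and column 4 has {diamond, hexagon}, leaving only star.
Row 6, column 2: row 6 has {circle, triangle, hexagon, square, star} and column 2 has {circle, triangle, square}, leaving only diamond.
So row 6 reads: circle diamond triangle star hexagon square.

circle diamond triangle star hexagon square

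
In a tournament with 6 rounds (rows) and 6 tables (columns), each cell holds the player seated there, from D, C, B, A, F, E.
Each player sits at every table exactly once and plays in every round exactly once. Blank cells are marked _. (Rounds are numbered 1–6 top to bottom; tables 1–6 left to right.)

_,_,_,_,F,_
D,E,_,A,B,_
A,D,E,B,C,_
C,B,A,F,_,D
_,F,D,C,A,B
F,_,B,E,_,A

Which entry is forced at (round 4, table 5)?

E

Round 4 already has {D, C, B, A, F} and table 5 already has {C, B, A, F}, so round 4, table 5 must be E.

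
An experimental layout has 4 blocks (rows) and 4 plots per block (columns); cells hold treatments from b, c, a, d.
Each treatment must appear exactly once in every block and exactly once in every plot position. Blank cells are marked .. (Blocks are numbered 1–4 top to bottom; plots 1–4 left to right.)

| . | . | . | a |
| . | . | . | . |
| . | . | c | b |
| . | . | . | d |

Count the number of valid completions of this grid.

Block 1, plot 1: eliminating its block and plot leaves {b, c, d}.
Block 1, plot 2: eliminating its block and plot leaves {b, c, d}.
Block 1, plot 3: eliminating its block and plot leaves {b, d}.
Block 2, plot 1: eliminating its block and plot leaves {b, c, a, d}.
Block 2, plot 2: eliminating its block and plot leaves {b, c, a, d}.
Block 2, plot 3: eliminating its block and plot leaves {b, a, d}.
Block 2, plot 4: eliminating its block and plot leaves {c}.
Block 3, plot 1: eliminating its block and plot leaves {a, d}.
Block 3, plot 2: eliminating its block and plot leaves {a, d}.
Block 4, plot 1: eliminating its block and plot leaves {b, c, a}.
Block 4, plot 2: eliminating its block and plot leaves {b, c, a}.
Block 4, plot 3: eliminating its block and plot leaves {b, a}.
Enumerating the assignments across these blanks that avoid any block or plot repeat gives 8 completions.

8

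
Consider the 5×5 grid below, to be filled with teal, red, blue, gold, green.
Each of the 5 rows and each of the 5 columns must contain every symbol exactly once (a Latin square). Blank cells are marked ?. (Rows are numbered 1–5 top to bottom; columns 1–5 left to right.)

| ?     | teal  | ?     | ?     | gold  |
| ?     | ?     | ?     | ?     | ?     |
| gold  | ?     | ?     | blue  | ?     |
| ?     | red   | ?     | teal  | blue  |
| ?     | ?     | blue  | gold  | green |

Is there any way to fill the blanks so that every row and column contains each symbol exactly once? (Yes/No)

No

Row 5, column 2: row 5 together with column 2 already contain {teal, red, blue, gold, green} — every symbol — so nothing can go there. The grid has no valid completion.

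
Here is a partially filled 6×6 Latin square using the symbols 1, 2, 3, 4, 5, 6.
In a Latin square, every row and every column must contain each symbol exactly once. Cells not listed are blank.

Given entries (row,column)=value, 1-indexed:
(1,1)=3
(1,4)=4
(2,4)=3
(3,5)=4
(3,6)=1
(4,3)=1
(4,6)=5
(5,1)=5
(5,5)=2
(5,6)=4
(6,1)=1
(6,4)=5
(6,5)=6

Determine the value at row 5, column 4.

Row 4, column 5: row 4 has {1, 5} and column 5 has {2, 4, 6}, leaving only 3.
Row 5, column 4 is narrowed to {1, 6}.
If it were 6, then row 4, column 4 would be left with no valid symbol.
So row 5, column 4 must be 1.

1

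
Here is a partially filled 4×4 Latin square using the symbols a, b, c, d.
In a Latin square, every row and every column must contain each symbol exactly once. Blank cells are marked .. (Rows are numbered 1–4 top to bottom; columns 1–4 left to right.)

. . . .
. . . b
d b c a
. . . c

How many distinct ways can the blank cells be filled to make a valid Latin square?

4

Row 1, column 1: eliminating its row and column leaves {a, b, c}.
Row 1, column 2: eliminating its row and column leaves {a, c, d}.
Row 1, column 3: eliminating its row and column leaves {a, b, d}.
Row 1, column 4: eliminating its row and column leaves {d}.
Row 2, column 1: eliminating its row and column leaves {a, c}.
Row 2, column 2: eliminating its row and column leaves {a, c, d}.
Row 2, column 3: eliminating its row and column leaves {a, d}.
Row 4, column 1: eliminating its row and column leaves {a, b}.
Row 4, column 2: eliminating its row and column leaves {a, d}.
Row 4, column 3: eliminating its row and column leaves {a, b, d}.
Enumerating the assignments across these blanks that avoid any row or column repeat gives 4 completions.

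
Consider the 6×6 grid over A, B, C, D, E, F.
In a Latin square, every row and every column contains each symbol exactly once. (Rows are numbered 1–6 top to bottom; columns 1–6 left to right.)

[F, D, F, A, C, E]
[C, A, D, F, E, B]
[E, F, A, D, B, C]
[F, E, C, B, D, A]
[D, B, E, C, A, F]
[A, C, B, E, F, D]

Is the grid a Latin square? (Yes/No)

No

Column 1 contains F twice (at rows 1 and 4), so it is not a permutation.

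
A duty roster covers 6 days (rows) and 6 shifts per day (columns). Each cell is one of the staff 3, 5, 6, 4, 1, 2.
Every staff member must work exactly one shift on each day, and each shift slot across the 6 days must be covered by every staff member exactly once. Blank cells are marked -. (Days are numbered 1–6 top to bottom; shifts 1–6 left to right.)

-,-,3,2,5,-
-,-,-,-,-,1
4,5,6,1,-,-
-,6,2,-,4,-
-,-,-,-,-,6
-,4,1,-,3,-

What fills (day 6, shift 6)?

Day 1, shift 2: day 1 has {3, 5, 2} and shift 2 has {5, 6, 4}, leaving only 1.
Day 1, shift 1: day 1 has {3, 5, 1, 2} and shift 1 has {4}, leaving only 6.
Day 1, shift 6: day 1 has {3, 5, 6, 1, 2} and shift 6 has {6, 1}, leaving only 4.
Day 3, shift 5: day 3 has {5, 6, 4, 1} and shift 5 has {3, 5, 4}, leaving only 2.
Day 2, shift 5: day 2 has {1} and shift 5 has {3, 5, 4, 2}, leaving only 6.
Day 3, shift 6: day 3 has {5, 6, 4, 1, 2} and shift 6 has {6, 4, 1}, leaving only 3.
Day 4, shift 6: day 4 has {6, 4, 2} and shift 6 has {3, 6, 4, 1}, leaving only 5.
Day 6 already has {3, 4, 1} and shift 6 already has {3, 5, 6, 4, 1}, so day 6, shift 6 must be 2.

2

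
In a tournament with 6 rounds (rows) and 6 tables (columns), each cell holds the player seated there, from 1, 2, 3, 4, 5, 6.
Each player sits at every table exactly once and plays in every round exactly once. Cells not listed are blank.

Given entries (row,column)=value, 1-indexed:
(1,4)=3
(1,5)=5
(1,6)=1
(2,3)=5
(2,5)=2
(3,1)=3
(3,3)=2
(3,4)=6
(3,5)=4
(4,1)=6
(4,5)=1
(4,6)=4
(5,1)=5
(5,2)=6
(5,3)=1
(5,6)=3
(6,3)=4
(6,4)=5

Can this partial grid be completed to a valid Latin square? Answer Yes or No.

Round 5, table 5: round 5 together with table 5 already contain {1, 2, 3, 4, 5, 6} — every symbol — so nothing can go there. The grid has no valid completion.

No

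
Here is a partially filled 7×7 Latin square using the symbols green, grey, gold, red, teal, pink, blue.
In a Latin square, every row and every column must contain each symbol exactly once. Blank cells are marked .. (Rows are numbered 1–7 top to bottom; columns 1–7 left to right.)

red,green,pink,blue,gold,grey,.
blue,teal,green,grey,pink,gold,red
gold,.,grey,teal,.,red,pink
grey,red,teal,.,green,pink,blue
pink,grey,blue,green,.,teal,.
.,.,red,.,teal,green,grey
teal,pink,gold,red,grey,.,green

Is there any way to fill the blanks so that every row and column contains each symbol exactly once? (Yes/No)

Row 6, column 1: row 6 together with column 1 already contain {green, grey, gold, red, teal, pink, blue} — every symbol — so nothing can go there. The grid has no valid completion.

No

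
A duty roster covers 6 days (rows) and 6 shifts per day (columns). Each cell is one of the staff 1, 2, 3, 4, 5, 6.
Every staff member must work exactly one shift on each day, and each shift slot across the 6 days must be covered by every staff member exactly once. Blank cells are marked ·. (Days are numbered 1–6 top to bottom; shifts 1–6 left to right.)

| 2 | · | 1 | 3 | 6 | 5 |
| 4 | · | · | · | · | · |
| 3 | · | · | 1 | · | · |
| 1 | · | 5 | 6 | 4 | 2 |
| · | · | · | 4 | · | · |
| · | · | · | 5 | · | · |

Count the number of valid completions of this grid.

14

Day 1, shift 2: eliminating its day and shift leaves {4}.
Day 2, shift 2: eliminating its day and shift leaves {1, 2, 3, 5, 6}.
Day 2, shift 3: eliminating its day and shift leaves {2, 3, 6}.
Day 2, shift 4: eliminating its day and shift leaves {2}.
Day 2, shift 5: eliminating its day and shift leaves {1, 2, 3, 5}.
Day 2, shift 6: eliminating its day and shift leaves {1, 3, 6}.
Day 3, shift 2: eliminating its day and shift leaves {2, 4, 5, 6}.
Day 3, shift 3: eliminating its day and shift leaves {2, 4, 6}.
Day 3, shift 5: eliminating its day and shift leaves {2, 5}.
Day 3, shift 6: eliminating its day and shift leaves {4, 6}.
Day 4, shift 2: eliminating its day and shift leaves {3}.
Day 5, shift 1: eliminating its day and shift leaves {5, 6}.
Day 5, shift 2: eliminating its day and shift leaves {1, 2, 3, 5, 6}.
Day 5, shift 3: eliminating its day and shift leaves {2, 3, 6}.
Day 5, shift 5: eliminating its day and shift leaves {1, 2, 3, 5}.
Day 5, shift 6: eliminating its day and shift leaves {1, 3, 6}.
Day 6, shift 1: eliminating its day and shift leaves {6}.
Day 6, shift 2: eliminating its day and shift leaves {1, 2, 3, 4, 6}.
Day 6, shift 3: eliminating its day and shift leaves {2, 3, 4, 6}.
Day 6, shift 5: eliminating its day and shift leaves {1, 2, 3}.
Day 6, shift 6: eliminating its day and shift leaves {1, 3, 4, 6}.
Enumerating the assignments across these blanks that avoid any day or shift repeat gives 14 completions.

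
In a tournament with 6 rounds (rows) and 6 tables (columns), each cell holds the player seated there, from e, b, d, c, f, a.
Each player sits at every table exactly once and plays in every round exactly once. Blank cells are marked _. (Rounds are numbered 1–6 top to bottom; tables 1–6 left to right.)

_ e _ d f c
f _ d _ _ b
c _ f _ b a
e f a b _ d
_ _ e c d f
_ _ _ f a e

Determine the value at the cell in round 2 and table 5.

e

Round 1, table 3: round 1 has {e, d, c, f} and table 3 has {e, d, f, a}, leaving only b.
Round 1, table 1: round 1 has {e, b, d, c, f} and table 1 has {e, c, f}, leaving only a.
Round 3, table 2: round 3 has {b, c, f, a} and table 2 has {e, f}, leaving only d.
Round 3, table 4: round 3 has {b, d, c, f, a} and table 4 has {b, d, c, f}, leaving only e.
Round 2, table 4: round 2 has {b, d, f} and table 4 has {e, b, d, c, f}, leaving only a.
Round 2, table 2: round 2 has {b, d, f, a} and table 2 has {e, d, f}, leaving only c.
Round 2 already has {b, d, c, f, a} and table 5 already has {b, d, f, a}, so round 2, table 5 must be e.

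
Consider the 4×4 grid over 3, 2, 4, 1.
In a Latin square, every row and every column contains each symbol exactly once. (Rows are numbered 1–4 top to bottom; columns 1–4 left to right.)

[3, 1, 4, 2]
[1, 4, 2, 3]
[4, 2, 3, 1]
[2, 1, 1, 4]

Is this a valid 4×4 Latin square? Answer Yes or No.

Column 2 contains 1 twice (at rows 1 and 4), so it is not a permutation.

No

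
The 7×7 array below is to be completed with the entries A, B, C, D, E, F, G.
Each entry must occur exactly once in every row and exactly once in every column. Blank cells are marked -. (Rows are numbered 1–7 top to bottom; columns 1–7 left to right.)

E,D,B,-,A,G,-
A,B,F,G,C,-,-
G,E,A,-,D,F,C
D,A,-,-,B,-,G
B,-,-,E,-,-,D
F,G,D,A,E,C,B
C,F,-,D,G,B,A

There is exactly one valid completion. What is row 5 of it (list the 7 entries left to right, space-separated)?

Row 5, column 2: row 5 has {B, D, E} and column 2 has {A, B, D, E, F, G}, leaving only C.
Row 5, column 3: row 5 has {B, C, D, E} and column 3 has {A, B, D, F}, leaving only G.
Row 5, column 5: row 5 has {B, C, D, E, G} and column 5 has {A, B, C, D, E, G}, leaving only F.
Row 5, column 6: row 5 has {B, C, D, E, F, G} and column 6 has {B, C, F, G}, leaving only A.
So row 5 reads: B C G E F A D.

B C G E F A D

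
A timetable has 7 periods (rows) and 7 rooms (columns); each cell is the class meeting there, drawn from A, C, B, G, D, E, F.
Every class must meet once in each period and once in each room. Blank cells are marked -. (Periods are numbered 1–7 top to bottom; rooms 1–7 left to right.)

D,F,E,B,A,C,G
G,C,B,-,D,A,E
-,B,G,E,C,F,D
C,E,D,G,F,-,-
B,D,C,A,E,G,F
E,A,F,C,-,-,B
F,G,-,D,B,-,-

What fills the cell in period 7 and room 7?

Period 2, room 4: period 2 has {A, C, B, G, D, E} and room 4 has {A, C, B, G, D, E}, leaving only F.
Period 3, room 1: period 3 has {C, B, G, D, E, F} and room 1 has {C, B, G, D, E, F}, leaving only A.
Period 4, room 6: period 4 has {C, G, D, E, F} and room 6 has {A, C, G, F}, leaving only B.
Period 4, room 7: period 4 has {C, B, G, D, E, F} and room 7 has {B, G, D, E, F}, leaving only A.
Period 7 already has {B, G, D, F} and room 7 already has {A, B, G, D, E, F}, so period 7, room 7 must be C.

C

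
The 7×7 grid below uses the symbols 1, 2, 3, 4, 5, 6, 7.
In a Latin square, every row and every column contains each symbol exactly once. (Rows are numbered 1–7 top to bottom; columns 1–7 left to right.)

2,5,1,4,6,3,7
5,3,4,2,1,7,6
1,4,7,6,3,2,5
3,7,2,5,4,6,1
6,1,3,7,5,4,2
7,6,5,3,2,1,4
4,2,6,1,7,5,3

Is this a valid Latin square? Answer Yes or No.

Yes

Each row is a permutation of the 7 symbols, and so is each column.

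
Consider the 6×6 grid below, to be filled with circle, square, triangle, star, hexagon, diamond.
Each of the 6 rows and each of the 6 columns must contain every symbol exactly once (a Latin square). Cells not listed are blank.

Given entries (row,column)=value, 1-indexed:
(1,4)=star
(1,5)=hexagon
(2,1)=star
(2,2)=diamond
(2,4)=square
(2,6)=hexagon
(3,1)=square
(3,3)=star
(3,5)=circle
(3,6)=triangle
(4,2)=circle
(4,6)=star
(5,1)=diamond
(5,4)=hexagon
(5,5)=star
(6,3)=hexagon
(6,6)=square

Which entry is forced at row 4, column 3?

Row 2, column 5: row 2 has {square, star, hexagon, diamond} and column 5 has {circle, star, hexagon}, leaving only triangle.
Row 2, column 3: row 2 has {square, triangle, star, hexagon, diamond} and column 3 has {star, hexagon}, leaving only circle.
Row 3, column 2: row 3 has {circle, square, triangle, star} and column 2 has {circle, diamond}, leaving only hexagon.
Row 3, column 4: row 3 has {circle, square, triangle, star, hexagon} and column 4 has {square, star, hexagon}, leaving only diamond.
Row 4, column 4: row 4 has {circle, star} and column 4 has {square, star, hexagon, diamond}, leaving only triangle.
Row 4, column 1: row 4 has {circle, triangle, star} and column 1 has {square, star, diamond}, leaving only hexagon.
Row 5, column 6: row 5 has {star, hexagon, diamond} and column 6 has {square, triangle, star, hexagon}, leaving only circle.
Row 1, column 6: row 1 has {star, hexagon} and column 6 has {circle, square, triangle, star, hexagon}, leaving only diamond.
Row 6, column 4: row 6 has {square, hexagon} and column 4 has {square, triangle, star, hexagon, diamond}, leaving only circle.
Row 6, column 1: row 6 has {circle, square, hexagon} and column 1 has {square, star, hexagon, diamond}, leaving only triangle.
Row 1, column 1: row 1 has {star, hexagon, diamond} and column 1 has {square, triangle, star, hexagon, diamond}, leaving only circle.
Row 6, column 2: row 6 has {circle, square, triangle, hexagon} and column 2 has {circle, hexagon, diamond}, leaving only star.
Row 6, column 5: row 6 has {circle, square, triangle, star, hexagon} and column 5 has {circle, triangle, star, hexagon}, leaving only diamond.
Row 4, column 5: row 4 has {circle, triangle, star, hexagon} and column 5 has {circle, triangle, star, hexagon, diamond}, leaving only square.
Row 4 already has {circle, square, triangle, star, hexagon} and column 3 already has {circle, star, hexagon}, so row 4, column 3 must be diamond.

diamond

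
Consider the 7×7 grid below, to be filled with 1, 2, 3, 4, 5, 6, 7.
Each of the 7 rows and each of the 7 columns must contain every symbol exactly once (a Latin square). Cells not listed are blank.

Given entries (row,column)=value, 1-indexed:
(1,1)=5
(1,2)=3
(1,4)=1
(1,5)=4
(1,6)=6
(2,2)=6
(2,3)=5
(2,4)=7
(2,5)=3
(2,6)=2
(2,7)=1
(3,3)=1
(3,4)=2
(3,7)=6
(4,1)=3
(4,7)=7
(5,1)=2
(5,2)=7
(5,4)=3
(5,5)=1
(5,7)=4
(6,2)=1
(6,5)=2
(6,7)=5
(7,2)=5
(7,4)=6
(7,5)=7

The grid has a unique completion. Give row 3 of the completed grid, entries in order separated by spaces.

Row 3, column 2: row 3 has {1, 2, 6} and column 2 has {1, 3, 5, 6, 7}, leaving only 4.
Row 3, column 1: row 3 has {1, 2, 4, 6} and column 1 has {2, 3, 5}, leaving only 7.
Row 3, column 5: row 3 has {1, 2, 4, 6, 7} and column 5 has {1, 2, 3, 4, 7}, leaving only 5.
Row 3, column 6: row 3 has {1, 2, 4, 5, 6, 7} and column 6 has {2, 6}, leaving only 3.
So row 3 reads: 7 4 1 2 5 3 6.

7 4 1 2 5 3 6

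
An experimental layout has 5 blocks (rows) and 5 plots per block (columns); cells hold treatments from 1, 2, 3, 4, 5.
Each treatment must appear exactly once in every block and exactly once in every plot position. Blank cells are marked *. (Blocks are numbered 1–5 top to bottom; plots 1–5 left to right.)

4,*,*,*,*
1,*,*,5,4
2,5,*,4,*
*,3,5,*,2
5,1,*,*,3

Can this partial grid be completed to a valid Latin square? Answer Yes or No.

No

Block 4, plot 1: block 4 together with plot 1 already contain {1, 2, 3, 4, 5} — every symbol — so nothing can go there. The grid has no valid completion.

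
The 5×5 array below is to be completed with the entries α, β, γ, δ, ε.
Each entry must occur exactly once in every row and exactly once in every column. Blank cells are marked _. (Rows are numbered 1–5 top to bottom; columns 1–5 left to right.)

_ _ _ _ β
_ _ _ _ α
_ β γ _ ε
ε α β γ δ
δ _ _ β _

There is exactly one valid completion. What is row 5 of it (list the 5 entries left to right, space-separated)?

Row 5, column 5: row 5 has {β, δ} and column 5 has {α, β, δ, ε}, leaving only γ.
Row 5, column 2: row 5 has {β, γ, δ} and column 2 has {α, β}, leaving only ε.
Row 5, column 3: row 5 has {β, γ, δ, ε} and column 3 has {β, γ}, leaving only α.
So row 5 reads: δ ε α β γ.

δ ε α β γ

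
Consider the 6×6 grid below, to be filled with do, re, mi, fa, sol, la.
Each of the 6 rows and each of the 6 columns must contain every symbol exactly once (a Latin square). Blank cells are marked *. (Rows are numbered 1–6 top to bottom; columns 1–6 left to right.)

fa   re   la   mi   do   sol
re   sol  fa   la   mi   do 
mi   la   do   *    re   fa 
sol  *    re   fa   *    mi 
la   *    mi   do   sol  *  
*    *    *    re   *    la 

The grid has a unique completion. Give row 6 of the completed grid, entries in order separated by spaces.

Row 6, column 1: row 6 has {re, la} and column 1 has {re, mi, fa, sol, la}, leaving only do.
Row 6, column 3: row 6 has {do, re, la} and column 3 has {do, re, mi, fa, la}, leaving only sol.
Row 6, column 5: row 6 has {do, re, sol, la} and column 5 has {do, re, mi, sol}, leaving only fa.
Row 6, column 2: row 6 has {do, re, fa, sol, la} and column 2 has {re, sol, la}, leaving only mi.
So row 6 reads: do mi sol re fa la.

do mi sol re fa la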